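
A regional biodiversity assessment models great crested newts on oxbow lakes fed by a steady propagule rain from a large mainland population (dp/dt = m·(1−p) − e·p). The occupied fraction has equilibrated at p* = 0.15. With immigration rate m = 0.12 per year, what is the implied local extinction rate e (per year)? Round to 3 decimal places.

At equilibrium m(1−p*) = e·p*, so e = m(1−p*)/p*.
e = 0.12 × 0.8500 / 0.15 = 0.6800.

0.680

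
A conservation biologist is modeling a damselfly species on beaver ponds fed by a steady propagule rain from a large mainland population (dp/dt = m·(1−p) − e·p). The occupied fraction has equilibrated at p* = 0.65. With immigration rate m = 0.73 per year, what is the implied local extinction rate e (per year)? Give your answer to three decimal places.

0.393

At equilibrium m(1−p*) = e·p*, so e = m(1−p*)/p*.
e = 0.73 × 0.3500 / 0.65 = 0.3931.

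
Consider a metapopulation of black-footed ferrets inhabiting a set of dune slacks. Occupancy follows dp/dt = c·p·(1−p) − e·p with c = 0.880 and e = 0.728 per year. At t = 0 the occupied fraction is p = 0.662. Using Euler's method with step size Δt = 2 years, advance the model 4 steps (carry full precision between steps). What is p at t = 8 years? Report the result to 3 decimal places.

Update rule: p ← p + [c·p·(1−p) − e·p]·Δt with Δt = 2.
t = 2: p = 0.66200 + (-0.57006) = 0.09194
t = 4: p = 0.09194 + (+0.01307) = 0.10501
t = 6: p = 0.10501 + (+0.01252) = 0.11753
t = 8: p = 0.11753 + (+0.01142) = 0.12894

0.129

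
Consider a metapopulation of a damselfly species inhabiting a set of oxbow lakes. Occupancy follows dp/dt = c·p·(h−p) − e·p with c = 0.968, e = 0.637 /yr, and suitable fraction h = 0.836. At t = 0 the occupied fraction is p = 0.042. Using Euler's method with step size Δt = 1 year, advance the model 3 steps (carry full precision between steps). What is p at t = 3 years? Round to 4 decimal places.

0.0600

Update rule: p ← p + [c·p·(h−p) − e·p]·Δt with Δt = 1.
  1  |  dp/dt·Δt = +0.005527  |  p_1 = 0.047527
  2  |  dp/dt·Δt = +0.006000  |  p_2 = 0.053527
  3  |  dp/dt·Δt = +0.006446  |  p_3 = 0.059973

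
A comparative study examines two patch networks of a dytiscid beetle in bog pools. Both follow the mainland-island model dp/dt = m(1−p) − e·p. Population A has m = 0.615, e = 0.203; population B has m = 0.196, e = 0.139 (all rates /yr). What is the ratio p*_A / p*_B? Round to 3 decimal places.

A: p*_A = m/(m+e) = 0.615/0.8180 = 0.7518.
B: p*_B = 0.196/0.3350 = 0.5851.
p*_A / p*_B = 0.7518/0.5851 = 1.2850.

1.285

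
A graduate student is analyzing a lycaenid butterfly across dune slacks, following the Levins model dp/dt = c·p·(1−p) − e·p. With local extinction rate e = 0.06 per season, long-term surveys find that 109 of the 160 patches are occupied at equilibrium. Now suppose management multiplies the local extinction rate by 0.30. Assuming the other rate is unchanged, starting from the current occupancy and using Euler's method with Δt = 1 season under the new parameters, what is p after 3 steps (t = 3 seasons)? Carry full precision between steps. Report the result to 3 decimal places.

0.759

Observed p* = 109/160 = 0.68125.
Balance c(1−p*) = e gives c = e/(1 − 0.68125) = 0.06/0.31875 = 0.18824.
Starting from p₀ = 0.68125; update p ← p + (dp/dt)·Δt with the new parameters.
  1  |  dp/dt·Δt = +0.028612  |  p_1 = 0.709863
  2  |  dp/dt·Δt = +0.025991  |  p_2 = 0.735853
  3  |  dp/dt·Δt = +0.023343  |  p_3 = 0.759196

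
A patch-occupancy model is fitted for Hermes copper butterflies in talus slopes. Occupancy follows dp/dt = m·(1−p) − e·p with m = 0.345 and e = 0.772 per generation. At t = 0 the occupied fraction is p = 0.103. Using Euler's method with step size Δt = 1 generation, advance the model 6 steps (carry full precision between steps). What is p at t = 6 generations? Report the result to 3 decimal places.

0.309

Update rule: p ← p + [m·(1−p) − e·p]·Δt with Δt = 1.
t = 1: p = 0.10300 + (+0.22995) = 0.33295
t = 2: p = 0.33295 + (-0.02690) = 0.30604
t = 3: p = 0.30604 + (+0.00315) = 0.30919
t = 4: p = 0.30919 + (-0.00037) = 0.30882
t = 5: p = 0.30882 + (+0.00004) = 0.30887
t = 6: p = 0.30887 + (-0.00001) = 0.30886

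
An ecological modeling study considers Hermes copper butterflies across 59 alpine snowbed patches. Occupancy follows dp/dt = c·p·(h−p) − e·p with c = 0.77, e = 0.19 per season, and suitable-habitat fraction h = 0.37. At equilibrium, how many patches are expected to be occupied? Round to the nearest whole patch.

p* = h − e/c = 0.37 − 0.2468 = 0.1232.
Expected occupied patches = N × p* = 59 × 0.1232 = 7.27 ≈ 7.

7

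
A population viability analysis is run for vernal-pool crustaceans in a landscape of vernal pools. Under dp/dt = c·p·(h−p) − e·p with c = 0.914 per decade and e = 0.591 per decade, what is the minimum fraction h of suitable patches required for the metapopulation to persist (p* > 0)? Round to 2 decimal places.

p* = h − e/c is positive only when h > e/c.
h_min = e/c = 0.591/0.914 = 0.6466.

0.65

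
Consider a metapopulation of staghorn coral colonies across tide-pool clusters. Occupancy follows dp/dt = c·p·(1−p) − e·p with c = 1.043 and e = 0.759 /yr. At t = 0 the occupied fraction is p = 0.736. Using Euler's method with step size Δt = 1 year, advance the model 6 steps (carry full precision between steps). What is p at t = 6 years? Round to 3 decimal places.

Update rule: p ← p + [c·p·(1−p) − e·p]·Δt with Δt = 1.
p: 0.73600 → 0.38004  (Δp = -0.35596)
p: 0.38004 → 0.33733  (Δp = -0.04271)
p: 0.33733 → 0.31445  (Δp = -0.02288)
p: 0.31445 → 0.30062  (Δp = -0.01383)
p: 0.30062 → 0.29174  (Δp = -0.00888)
p: 0.29174 → 0.28582  (Δp = -0.00592)

0.286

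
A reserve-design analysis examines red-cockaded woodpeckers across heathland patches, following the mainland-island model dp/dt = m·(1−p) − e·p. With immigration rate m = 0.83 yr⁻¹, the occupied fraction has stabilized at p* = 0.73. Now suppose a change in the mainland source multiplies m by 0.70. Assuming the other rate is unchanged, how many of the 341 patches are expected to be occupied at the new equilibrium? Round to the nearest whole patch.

223

Balance m(1−p*) = e·p* gives e = m(1−p*)/p* = 0.83×0.27000/0.73000 = 0.30699.
New p* = m/(m+e) = 0.58100/(0.58100+0.30699) = 0.65429.
Expected occupied = 341 × 0.65429 = 223.11 ≈ 223.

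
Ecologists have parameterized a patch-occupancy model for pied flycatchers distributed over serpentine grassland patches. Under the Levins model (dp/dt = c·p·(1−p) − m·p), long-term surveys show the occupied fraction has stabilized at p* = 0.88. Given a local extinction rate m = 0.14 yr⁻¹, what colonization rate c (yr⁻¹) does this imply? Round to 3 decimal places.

At equilibrium c(1−p*) = m, so c = m/(1−p*).
c = 0.14/(1 − 0.88) = 0.14/0.1200 = 1.1667.

1.167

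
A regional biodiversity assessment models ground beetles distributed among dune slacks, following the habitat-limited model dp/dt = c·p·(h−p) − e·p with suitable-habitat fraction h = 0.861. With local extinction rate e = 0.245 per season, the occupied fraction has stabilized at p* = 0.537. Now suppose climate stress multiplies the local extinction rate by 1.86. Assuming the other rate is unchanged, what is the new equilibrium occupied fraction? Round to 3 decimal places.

Balance c(h−p*) = e gives c = e/(0.861 − 0.53700) = 0.245/0.32400 = 0.75617.
New p* = 0.861 − e/c = 0.861 − 0.45570/0.75617 = 0.25836.

0.258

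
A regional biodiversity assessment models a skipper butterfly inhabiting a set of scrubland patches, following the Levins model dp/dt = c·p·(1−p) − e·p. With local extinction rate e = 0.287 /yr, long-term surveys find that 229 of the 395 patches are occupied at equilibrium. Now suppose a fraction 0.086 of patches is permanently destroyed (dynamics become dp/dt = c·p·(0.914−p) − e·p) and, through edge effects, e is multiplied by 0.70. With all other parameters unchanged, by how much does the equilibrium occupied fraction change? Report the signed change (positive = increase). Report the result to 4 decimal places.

0.0401

Observed p* = 229/395 = 0.57975.
Balance c(1−p*) = e gives c = e/(1 − 0.57975) = 0.287/0.42025 = 0.68293.
New p* = 0.914 − e/c = 0.914 − 0.20090/0.68293 = 0.61983.
Δp* = 0.61983 − 0.57975 = +0.04008.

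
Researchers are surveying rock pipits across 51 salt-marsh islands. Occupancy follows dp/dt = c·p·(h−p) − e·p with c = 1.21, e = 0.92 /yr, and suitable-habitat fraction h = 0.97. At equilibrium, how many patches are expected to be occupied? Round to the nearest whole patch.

11

p* = h − e/c = 0.97 − 0.7603 = 0.2097.
Expected occupied patches = N × p* = 51 × 0.2097 = 10.69 ≈ 11.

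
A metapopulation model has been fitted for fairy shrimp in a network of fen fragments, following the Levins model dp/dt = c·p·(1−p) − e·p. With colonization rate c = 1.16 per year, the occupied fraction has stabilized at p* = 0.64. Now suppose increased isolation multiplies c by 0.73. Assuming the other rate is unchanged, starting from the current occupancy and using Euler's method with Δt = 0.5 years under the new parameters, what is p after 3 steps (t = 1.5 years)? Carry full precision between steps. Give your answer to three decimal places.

0.561

Balance c(1−p*) = e gives e = 1.16×(1 − 0.64000) = 0.41760.
Starting from p₀ = 0.64000; update p ← p + (dp/dt)·Δt with the new parameters.
step 1: Δp = -0.03608, p = 0.60392
step 2: Δp = -0.02482, p = 0.57910
step 3: Δp = -0.01771, p = 0.56138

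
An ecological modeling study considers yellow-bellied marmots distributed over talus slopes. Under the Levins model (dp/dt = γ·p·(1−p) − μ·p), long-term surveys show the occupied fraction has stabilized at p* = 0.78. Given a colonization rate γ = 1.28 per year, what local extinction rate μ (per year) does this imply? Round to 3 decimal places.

At equilibrium γ(1−p*) = μ.
μ = 1.28 × (1 − 0.78) = 1.28 × 0.2200 = 0.2816.

0.282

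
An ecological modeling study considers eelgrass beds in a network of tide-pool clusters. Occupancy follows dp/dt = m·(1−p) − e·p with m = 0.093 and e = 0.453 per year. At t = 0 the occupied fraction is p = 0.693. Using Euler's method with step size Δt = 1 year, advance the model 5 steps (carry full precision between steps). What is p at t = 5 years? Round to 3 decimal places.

Update rule: p ← p + [m·(1−p) − e·p]·Δt with Δt = 1.
t = 1: p = 0.69300 + (-0.28538) = 0.40762
t = 2: p = 0.40762 + (-0.12956) = 0.27806
t = 3: p = 0.27806 + (-0.05882) = 0.21924
t = 4: p = 0.21924 + (-0.02670) = 0.19253
t = 5: p = 0.19253 + (-0.01212) = 0.18041

0.180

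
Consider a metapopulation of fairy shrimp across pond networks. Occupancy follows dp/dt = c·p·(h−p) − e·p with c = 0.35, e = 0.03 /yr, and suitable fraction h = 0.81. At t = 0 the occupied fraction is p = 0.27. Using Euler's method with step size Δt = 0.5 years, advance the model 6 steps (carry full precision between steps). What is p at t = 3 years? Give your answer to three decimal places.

Update rule: p ← p + [c·p·(h−p) − e·p]·Δt with Δt = 0.5.
  1  |  dp/dt·Δt = +0.021465  |  p_1 = 0.291465
  2  |  dp/dt·Δt = +0.022077  |  p_2 = 0.313542
  3  |  dp/dt·Δt = +0.022537  |  p_3 = 0.336079
  4  |  dp/dt·Δt = +0.022832  |  p_4 = 0.358911
  5  |  dp/dt·Δt = +0.022949  |  p_5 = 0.381860
  6  |  dp/dt·Δt = +0.022883  |  p_6 = 0.404743

0.405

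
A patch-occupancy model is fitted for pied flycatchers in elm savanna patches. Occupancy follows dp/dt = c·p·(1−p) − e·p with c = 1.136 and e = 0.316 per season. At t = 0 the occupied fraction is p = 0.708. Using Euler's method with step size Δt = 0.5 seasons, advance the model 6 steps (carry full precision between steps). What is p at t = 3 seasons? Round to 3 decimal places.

0.721

Update rule: p ← p + [c·p·(1−p) − e·p]·Δt with Δt = 0.5.
t = 0.5: p = 0.70800 + (+0.00556) = 0.71356
t = 1: p = 0.71356 + (+0.00335) = 0.71691
t = 1.5: p = 0.71691 + (+0.00200) = 0.71892
t = 2: p = 0.71892 + (+0.00119) = 0.72011
t = 2.5: p = 0.72011 + (+0.00071) = 0.72081
t = 3: p = 0.72081 + (+0.00042) = 0.72123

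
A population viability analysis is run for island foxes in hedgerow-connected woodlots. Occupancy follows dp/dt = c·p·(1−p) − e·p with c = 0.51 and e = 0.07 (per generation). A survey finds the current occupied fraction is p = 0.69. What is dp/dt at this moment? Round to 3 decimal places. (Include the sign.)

Colonization term: c·p·(1−p) = 0.51×0.69×0.3100 = 0.10909.
Extinction term: e·p = 0.04830.
dp/dt = 0.10909 − 0.04830 = 0.06079.

0.061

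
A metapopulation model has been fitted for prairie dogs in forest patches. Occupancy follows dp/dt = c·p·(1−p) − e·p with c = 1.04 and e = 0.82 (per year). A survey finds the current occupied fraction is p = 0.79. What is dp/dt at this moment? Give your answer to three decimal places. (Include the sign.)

Colonization term: c·p·(1−p) = 1.04×0.79×0.2100 = 0.17254.
Extinction term: e·p = 0.64780.
dp/dt = 0.17254 − 0.64780 = -0.47526.

-0.475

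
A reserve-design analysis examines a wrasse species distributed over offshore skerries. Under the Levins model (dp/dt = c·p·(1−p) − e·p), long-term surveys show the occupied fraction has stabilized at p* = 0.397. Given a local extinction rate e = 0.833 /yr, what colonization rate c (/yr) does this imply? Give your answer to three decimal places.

At equilibrium c(1−p*) = e, so c = e/(1−p*).
c = 0.833/(1 − 0.397) = 0.833/0.6030 = 1.3814.

1.381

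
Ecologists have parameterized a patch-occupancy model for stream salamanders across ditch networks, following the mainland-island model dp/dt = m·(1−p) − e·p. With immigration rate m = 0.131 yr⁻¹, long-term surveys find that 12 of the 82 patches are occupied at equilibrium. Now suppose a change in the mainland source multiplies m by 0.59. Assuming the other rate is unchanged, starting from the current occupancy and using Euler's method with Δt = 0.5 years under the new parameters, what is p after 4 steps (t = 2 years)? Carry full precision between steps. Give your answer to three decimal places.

0.098

Observed p* = 12/82 = 0.14634.
Balance m(1−p*) = e·p* gives e = m(1−p*)/p* = 0.131×0.85366/0.14634 = 0.76417.
Starting from p₀ = 0.14634; update p ← p + (dp/dt)·Δt with the new parameters.
  1  |  dp/dt·Δt = -0.022925  |  p_1 = 0.123416
  2  |  dp/dt·Δt = -0.013280  |  p_2 = 0.110137
  3  |  dp/dt·Δt = -0.007693  |  p_3 = 0.102444
  4  |  dp/dt·Δt = -0.004456  |  p_4 = 0.097988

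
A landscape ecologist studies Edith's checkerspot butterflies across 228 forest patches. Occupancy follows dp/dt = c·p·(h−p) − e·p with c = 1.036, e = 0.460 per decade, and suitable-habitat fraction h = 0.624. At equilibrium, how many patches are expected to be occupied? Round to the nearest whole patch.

p* = h − e/c = 0.624 − 0.4440 = 0.1800.
Expected occupied patches = N × p* = 228 × 0.1800 = 41.04 ≈ 41.

41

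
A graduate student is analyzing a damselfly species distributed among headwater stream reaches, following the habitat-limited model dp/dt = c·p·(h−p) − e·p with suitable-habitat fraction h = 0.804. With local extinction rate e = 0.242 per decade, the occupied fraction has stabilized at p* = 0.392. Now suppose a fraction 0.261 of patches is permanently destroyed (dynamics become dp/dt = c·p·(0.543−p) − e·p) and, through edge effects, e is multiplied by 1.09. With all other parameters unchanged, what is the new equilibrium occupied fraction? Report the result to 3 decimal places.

Balance c(h−p*) = e gives c = e/(0.804 − 0.39200) = 0.242/0.41200 = 0.58738.
New p* = 0.543 − e/c = 0.543 − 0.26378/0.58738 = 0.09392.

0.094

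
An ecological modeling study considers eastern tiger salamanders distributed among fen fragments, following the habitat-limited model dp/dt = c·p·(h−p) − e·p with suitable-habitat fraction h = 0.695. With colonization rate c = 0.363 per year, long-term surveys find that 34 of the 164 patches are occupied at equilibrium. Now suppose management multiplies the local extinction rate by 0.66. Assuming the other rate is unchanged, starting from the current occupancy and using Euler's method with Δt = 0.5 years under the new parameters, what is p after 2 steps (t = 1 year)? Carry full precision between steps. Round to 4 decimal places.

0.2197

Observed p* = 34/164 = 0.20732.
Balance c(h−p*) = e gives e = 0.363×(0.695 − 0.20732) = 0.17703.
Starting from p₀ = 0.20732; update p ← p + (dp/dt)·Δt with the new parameters.
step 1: Δp = +0.00624, p = 0.21356
step 2: Δp = +0.00619, p = 0.21974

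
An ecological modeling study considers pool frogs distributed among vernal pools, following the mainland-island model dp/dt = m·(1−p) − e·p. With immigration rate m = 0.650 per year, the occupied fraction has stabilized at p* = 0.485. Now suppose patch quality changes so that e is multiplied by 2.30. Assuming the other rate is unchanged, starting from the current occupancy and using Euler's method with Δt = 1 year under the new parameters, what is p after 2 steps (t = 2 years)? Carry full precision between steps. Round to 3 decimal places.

0.588

Balance m(1−p*) = e·p* gives e = m(1−p*)/p* = 0.650×0.51500/0.48500 = 0.69021.
Starting from p₀ = 0.48500; update p ← p + (dp/dt)·Δt with the new parameters.
  1  |  dp/dt·Δt = -0.435175  |  p_1 = 0.049825
  2  |  dp/dt·Δt = +0.538518  |  p_2 = 0.588343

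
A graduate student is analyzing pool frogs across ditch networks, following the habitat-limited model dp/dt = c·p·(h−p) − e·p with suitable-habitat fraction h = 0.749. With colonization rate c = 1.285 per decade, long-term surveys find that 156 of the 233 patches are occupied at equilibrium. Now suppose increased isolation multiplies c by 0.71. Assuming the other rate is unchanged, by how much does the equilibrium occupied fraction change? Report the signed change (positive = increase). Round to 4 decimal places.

Observed p* = 156/233 = 0.66953.
Balance c(h−p*) = e gives e = 1.285×(0.749 − 0.66953) = 0.10212.
New p* = 0.749 − e/c = 0.749 − 0.10212/0.91235 = 0.63707.
Δp* = 0.63707 − 0.66953 = -0.03246.

-0.0325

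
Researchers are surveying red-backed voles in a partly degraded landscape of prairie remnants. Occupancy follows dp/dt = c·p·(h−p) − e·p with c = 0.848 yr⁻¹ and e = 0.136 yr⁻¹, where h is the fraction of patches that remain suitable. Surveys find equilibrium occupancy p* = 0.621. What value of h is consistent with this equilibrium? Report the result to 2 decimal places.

At equilibrium c(h−p*) = e, so h = p* + e/c.
h = 0.621 + 0.136/0.848 = 0.621 + 0.1604 = 0.7814.

0.78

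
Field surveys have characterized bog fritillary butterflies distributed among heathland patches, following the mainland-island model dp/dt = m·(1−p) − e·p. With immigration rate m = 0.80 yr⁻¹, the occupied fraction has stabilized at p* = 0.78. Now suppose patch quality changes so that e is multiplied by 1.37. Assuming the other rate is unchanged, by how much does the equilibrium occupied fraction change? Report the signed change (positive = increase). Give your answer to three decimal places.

-0.059

Balance m(1−p*) = e·p* gives e = m(1−p*)/p* = 0.80×0.22000/0.78000 = 0.22564.
New p* = m/(m+e) = 0.80000/(0.80000+0.30913) = 0.72129.
Δp* = 0.72129 − 0.78000 = -0.05871.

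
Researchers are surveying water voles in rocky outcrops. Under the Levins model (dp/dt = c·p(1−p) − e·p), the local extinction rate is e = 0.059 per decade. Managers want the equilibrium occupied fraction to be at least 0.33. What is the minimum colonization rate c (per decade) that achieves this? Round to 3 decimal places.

0.088

p* = 1 − e/c ≥ 0.33 requires e/c ≤ 0.6700, i.e. c ≥ e/0.6700.
c_min = 0.059/0.6700 = 0.0881.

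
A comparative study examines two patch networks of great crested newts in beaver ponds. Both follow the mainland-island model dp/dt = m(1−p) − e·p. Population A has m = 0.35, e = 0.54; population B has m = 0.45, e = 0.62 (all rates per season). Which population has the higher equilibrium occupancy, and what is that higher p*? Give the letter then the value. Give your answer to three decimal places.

B, 0.421

A: p*_A = m/(m+e) = 0.35/0.8900 = 0.3933.
B: p*_B = 0.45/1.0700 = 0.4206.
B is higher at 0.4206.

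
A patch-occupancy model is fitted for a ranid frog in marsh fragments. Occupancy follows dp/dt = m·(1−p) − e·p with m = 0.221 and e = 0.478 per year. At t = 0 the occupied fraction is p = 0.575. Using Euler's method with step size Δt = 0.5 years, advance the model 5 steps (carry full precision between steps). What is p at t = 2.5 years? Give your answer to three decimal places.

0.346

Update rule: p ← p + [m·(1−p) − e·p]·Δt with Δt = 0.5.
step 1: Δp = -0.09046, p = 0.48454
step 2: Δp = -0.05885, p = 0.42569
step 3: Δp = -0.03828, p = 0.38741
step 4: Δp = -0.02490, p = 0.36251
step 5: Δp = -0.01620, p = 0.34631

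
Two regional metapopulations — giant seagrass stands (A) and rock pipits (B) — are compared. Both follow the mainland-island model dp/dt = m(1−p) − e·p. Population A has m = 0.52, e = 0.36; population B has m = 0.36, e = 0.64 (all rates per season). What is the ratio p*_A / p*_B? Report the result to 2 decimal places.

A: p*_A = m/(m+e) = 0.52/0.8800 = 0.5909.
B: p*_B = 0.36/1.0000 = 0.3600.
p*_A / p*_B = 0.5909/0.3600 = 1.6414.

1.64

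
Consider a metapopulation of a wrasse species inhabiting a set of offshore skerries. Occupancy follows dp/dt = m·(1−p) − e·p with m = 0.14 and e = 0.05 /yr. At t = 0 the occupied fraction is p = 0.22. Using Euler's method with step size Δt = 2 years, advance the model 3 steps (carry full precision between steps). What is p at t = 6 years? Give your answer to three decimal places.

0.614

Update rule: p ← p + [m·(1−p) − e·p]·Δt with Δt = 2.
  1  |  dp/dt·Δt = +0.196400  |  p_1 = 0.416400
  2  |  dp/dt·Δt = +0.121768  |  p_2 = 0.538168
  3  |  dp/dt·Δt = +0.075496  |  p_3 = 0.613664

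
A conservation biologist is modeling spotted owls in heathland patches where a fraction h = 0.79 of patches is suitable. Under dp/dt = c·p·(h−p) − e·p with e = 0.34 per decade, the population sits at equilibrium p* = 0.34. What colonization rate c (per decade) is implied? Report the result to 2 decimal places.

At equilibrium c(h−p*) = e, so c = e/(h−p*).
c = 0.34/(0.79 − 0.34) = 0.34/0.4500 = 0.7556.

0.76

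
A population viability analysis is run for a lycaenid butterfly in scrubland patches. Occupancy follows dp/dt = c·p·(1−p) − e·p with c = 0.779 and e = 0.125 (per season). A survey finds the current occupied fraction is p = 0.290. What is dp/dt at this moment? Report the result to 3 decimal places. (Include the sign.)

Colonization term: c·p·(1−p) = 0.779×0.290×0.7100 = 0.16040.
Extinction term: e·p = 0.03625.
dp/dt = 0.16040 − 0.03625 = 0.12415.

0.124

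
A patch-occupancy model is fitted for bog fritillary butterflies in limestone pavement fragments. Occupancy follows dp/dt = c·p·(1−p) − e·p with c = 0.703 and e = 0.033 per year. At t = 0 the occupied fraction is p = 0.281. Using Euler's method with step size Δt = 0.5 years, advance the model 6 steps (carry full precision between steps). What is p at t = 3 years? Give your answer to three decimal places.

Update rule: p ← p + [c·p·(1−p) − e·p]·Δt with Δt = 0.5.
t = 0.5: p = 0.28100 + (+0.06638) = 0.34738
t = 1: p = 0.34738 + (+0.07396) = 0.42134
t = 1.5: p = 0.42134 + (+0.07875) = 0.50008
t = 2: p = 0.50008 + (+0.07962) = 0.57971
t = 2.5: p = 0.57971 + (+0.07608) = 0.65578
t = 3: p = 0.65578 + (+0.06852) = 0.72431

0.724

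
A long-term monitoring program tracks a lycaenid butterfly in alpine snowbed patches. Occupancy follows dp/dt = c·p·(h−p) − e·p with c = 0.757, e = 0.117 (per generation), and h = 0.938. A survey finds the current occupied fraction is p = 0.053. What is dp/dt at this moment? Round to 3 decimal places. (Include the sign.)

Colonization term: c·p·(h−p) = 0.757×0.053×0.8850 = 0.03551.
Extinction term: e·p = 0.00620.
dp/dt = 0.03551 − 0.00620 = 0.02931.

0.029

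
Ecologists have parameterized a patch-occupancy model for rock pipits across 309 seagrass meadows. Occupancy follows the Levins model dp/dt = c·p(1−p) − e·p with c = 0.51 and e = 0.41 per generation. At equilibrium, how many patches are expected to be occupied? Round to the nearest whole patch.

p* = 1 − e/c = 1 − 0.41/0.51 = 0.1961.
Expected occupied patches = N × p* = 309 × 0.1961 = 60.59 ≈ 61.

61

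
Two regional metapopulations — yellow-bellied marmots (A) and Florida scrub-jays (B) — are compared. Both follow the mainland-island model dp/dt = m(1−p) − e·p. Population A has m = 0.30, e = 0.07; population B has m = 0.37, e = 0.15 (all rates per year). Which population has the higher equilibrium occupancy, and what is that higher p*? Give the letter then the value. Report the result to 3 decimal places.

A, 0.811

A: p*_A = m/(m+e) = 0.30/0.3700 = 0.8108.
B: p*_B = 0.37/0.5200 = 0.7115.
A is higher at 0.8108.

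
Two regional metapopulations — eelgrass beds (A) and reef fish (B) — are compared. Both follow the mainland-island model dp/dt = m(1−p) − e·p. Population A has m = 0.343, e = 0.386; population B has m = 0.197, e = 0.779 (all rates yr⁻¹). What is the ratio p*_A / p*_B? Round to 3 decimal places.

A: p*_A = m/(m+e) = 0.343/0.7290 = 0.4705.
B: p*_B = 0.197/0.9760 = 0.2018.
p*_A / p*_B = 0.4705/0.2018 = 2.3310.

2.331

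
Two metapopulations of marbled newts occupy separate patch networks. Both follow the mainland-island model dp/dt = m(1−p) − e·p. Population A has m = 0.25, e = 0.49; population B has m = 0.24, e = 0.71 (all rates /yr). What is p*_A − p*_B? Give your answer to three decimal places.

A: p*_A = m/(m+e) = 0.25/0.7400 = 0.3378.
B: p*_B = 0.24/0.9500 = 0.2526.
p*_A − p*_B = 0.3378 − 0.2526 = 0.0852.

0.085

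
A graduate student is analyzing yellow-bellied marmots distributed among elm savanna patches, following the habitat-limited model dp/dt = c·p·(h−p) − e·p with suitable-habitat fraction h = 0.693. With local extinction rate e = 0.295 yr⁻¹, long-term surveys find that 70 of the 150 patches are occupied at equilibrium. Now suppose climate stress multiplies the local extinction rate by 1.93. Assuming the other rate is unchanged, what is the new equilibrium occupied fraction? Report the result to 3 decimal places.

0.256

Observed p* = 70/150 = 0.46667.
Balance c(h−p*) = e gives c = e/(0.693 − 0.46667) = 0.295/0.22633 = 1.30341.
New p* = 0.693 − e/c = 0.693 − 0.56935/1.30341 = 0.25618.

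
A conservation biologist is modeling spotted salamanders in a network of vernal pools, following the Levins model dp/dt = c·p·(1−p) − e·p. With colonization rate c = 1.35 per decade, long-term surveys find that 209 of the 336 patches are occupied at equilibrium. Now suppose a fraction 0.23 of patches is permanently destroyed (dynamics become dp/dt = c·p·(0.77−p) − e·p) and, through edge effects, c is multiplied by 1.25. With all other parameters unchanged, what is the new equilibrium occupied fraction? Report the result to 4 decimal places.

0.4676

Observed p* = 209/336 = 0.62202.
Balance c(1−p*) = e gives e = 1.35×(1 − 0.62202) = 0.51027.
New p* = 0.77 − e/c = 0.77 − 0.51027/1.68750 = 0.46762.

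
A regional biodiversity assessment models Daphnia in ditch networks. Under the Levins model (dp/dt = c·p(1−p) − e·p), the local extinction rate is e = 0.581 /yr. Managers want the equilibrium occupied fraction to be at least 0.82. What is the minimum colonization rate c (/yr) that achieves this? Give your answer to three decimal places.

p* = 1 − e/c ≥ 0.82 requires e/c ≤ 0.1800, i.e. c ≥ e/0.1800.
c_min = 0.581/0.1800 = 3.2278.

3.228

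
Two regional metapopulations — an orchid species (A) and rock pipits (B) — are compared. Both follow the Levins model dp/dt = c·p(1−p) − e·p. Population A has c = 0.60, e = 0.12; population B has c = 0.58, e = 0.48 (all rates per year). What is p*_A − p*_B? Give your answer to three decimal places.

A: p*_A = 1 − 0.12/0.60 = 0.8000.
B: p*_B = 1 − 0.48/0.58 = 0.1724.
p*_A − p*_B = 0.8000 − 0.1724 = 0.6276.

0.628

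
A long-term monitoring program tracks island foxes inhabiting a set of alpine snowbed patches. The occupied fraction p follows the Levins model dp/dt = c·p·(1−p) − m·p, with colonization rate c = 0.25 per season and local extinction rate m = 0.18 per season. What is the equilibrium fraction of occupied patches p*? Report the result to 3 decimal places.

At equilibrium, colonization balances extinction: c·p*·(1−p*) = m·p*.
So p* = 1 − m/c = 1 − 0.18/0.25 = 1 − 0.7200 = 0.2800.

0.280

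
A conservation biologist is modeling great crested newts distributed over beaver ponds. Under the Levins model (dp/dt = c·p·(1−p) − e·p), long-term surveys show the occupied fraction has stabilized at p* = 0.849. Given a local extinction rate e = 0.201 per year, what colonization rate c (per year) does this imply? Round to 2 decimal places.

1.33

At equilibrium c(1−p*) = e, so c = e/(1−p*).
c = 0.201/(1 − 0.849) = 0.201/0.1510 = 1.3311.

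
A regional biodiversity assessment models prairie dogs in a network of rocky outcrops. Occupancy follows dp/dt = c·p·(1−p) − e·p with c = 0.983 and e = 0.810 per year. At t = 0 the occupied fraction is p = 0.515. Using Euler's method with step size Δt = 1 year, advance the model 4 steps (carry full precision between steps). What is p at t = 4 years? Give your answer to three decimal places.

0.236

Update rule: p ← p + [c·p·(1−p) − e·p]·Δt with Δt = 1.
p: 0.51500 → 0.34338  (Δp = -0.17162)
p: 0.34338 → 0.28688  (Δp = -0.05650)
p: 0.28688 → 0.25561  (Δp = -0.03127)
p: 0.25561 → 0.23560  (Δp = -0.02000)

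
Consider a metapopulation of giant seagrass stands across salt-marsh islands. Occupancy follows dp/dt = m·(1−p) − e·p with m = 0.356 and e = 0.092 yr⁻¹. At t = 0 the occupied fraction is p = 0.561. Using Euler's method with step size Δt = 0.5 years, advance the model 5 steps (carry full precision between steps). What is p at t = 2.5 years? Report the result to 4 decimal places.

Update rule: p ← p + [m·(1−p) − e·p]·Δt with Δt = 0.5.
step 1: Δp = +0.05234, p = 0.61334
step 2: Δp = +0.04061, p = 0.65395
step 3: Δp = +0.03152, p = 0.68546
step 4: Δp = +0.02446, p = 0.70992
step 5: Δp = +0.01898, p = 0.72890

0.7289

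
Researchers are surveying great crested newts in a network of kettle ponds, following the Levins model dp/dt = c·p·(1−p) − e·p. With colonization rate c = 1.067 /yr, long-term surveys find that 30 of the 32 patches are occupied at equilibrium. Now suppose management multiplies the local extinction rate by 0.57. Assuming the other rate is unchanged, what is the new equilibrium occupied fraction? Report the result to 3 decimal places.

Observed p* = 30/32 = 0.93750.
Balance c(1−p*) = e gives e = 1.067×(1 − 0.93750) = 0.06669.
New p* = 1 − e/c = 1 − 0.03801/1.06700 = 0.96438.

0.964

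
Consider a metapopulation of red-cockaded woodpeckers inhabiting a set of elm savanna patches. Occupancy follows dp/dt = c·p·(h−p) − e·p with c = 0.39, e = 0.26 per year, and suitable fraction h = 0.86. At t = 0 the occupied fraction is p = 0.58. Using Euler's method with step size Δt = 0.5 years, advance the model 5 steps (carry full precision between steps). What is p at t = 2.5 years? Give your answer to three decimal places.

Update rule: p ← p + [c·p·(h−p) − e·p]·Δt with Δt = 0.5.
p: 0.58000 → 0.53627  (Δp = -0.04373)
p: 0.53627 → 0.50041  (Δp = -0.03586)
p: 0.50041 → 0.47044  (Δp = -0.02996)
p: 0.47044 → 0.44502  (Δp = -0.02542)
p: 0.44502 → 0.42318  (Δp = -0.02184)

0.423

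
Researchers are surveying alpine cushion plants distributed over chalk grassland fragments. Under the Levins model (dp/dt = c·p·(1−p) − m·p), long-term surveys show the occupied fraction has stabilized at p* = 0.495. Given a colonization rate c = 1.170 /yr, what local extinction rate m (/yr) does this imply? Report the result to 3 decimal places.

0.591

At equilibrium c(1−p*) = m.
m = 1.170 × (1 − 0.495) = 1.170 × 0.5050 = 0.5908.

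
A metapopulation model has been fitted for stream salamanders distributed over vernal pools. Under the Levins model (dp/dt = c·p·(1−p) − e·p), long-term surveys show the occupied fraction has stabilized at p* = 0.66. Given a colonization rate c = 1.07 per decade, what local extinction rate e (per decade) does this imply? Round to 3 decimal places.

0.364

At equilibrium c(1−p*) = e.
e = 1.07 × (1 − 0.66) = 1.07 × 0.3400 = 0.3638.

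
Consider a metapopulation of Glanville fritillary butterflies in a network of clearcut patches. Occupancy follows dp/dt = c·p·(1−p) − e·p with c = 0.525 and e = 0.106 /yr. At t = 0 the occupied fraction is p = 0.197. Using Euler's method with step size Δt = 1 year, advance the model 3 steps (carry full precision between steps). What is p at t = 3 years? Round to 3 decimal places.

Update rule: p ← p + [c·p·(1−p) − e·p]·Δt with Δt = 1.
step 1: Δp = +0.06217, p = 0.25917
step 2: Δp = +0.07333, p = 0.33250
step 3: Δp = +0.08128, p = 0.41377

0.414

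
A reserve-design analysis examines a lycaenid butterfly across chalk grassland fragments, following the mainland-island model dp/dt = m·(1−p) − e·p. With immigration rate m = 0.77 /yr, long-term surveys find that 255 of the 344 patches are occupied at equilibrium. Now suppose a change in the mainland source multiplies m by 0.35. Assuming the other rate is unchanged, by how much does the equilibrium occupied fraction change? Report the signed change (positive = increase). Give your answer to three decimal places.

-0.241

Observed p* = 255/344 = 0.74128.
Balance m(1−p*) = e·p* gives e = m(1−p*)/p* = 0.77×0.25872/0.74128 = 0.26874.
New p* = m/(m+e) = 0.26950/(0.26950+0.26874) = 0.50071.
Δp* = 0.50071 − 0.74128 = -0.24057.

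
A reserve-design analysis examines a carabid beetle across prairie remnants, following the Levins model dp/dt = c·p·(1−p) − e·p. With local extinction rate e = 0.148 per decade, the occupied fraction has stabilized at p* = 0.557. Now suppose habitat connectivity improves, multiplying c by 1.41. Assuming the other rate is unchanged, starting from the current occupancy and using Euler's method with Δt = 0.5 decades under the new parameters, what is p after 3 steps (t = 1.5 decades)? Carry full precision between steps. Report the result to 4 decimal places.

Balance c(1−p*) = e gives c = e/(1 − 0.55700) = 0.148/0.44300 = 0.33409.
Starting from p₀ = 0.55700; update p ← p + (dp/dt)·Δt with the new parameters.
t = 0.5: p = 0.55700 + (+0.01690) = 0.57390
t = 1: p = 0.57390 + (+0.01513) = 0.58903
t = 1.5: p = 0.58903 + (+0.01343) = 0.60246

0.6025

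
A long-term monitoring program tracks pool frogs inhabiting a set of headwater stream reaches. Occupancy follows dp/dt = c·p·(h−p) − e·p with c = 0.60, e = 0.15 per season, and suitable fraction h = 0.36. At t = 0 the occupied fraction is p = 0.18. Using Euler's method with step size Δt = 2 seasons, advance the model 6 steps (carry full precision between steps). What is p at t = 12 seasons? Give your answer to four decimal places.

0.1307

Update rule: p ← p + [c·p·(h−p) − e·p]·Δt with Δt = 2.
  1  |  dp/dt·Δt = -0.015120  |  p_1 = 0.164880
  2  |  dp/dt·Δt = -0.010858  |  p_2 = 0.154022
  3  |  dp/dt·Δt = -0.008136  |  p_3 = 0.145885
  4  |  dp/dt·Δt = -0.006282  |  p_4 = 0.139603
  5  |  dp/dt·Δt = -0.004959  |  p_5 = 0.134644
  6  |  dp/dt·Δt = -0.003982  |  p_6 = 0.130662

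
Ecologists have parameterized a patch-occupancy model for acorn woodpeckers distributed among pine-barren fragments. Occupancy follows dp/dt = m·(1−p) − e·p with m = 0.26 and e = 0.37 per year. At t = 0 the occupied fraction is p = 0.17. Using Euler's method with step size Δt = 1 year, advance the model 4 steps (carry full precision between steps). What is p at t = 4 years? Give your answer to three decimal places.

0.408

Update rule: p ← p + [m·(1−p) − e·p]·Δt with Δt = 1.
t = 1: p = 0.17000 + (+0.15290) = 0.32290
t = 2: p = 0.32290 + (+0.05657) = 0.37947
t = 3: p = 0.37947 + (+0.02093) = 0.40041
t = 4: p = 0.40041 + (+0.00774) = 0.40815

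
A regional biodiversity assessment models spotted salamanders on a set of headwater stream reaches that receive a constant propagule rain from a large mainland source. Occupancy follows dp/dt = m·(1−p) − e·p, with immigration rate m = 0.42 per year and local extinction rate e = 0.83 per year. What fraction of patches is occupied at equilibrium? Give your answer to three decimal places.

Setting dp/dt = 0: m − m·p* = e·p*, so m = (m+e)·p*.
p* = m/(m+e) = 0.42/(0.42+0.83) = 0.42/1.2500 = 0.3360.

0.336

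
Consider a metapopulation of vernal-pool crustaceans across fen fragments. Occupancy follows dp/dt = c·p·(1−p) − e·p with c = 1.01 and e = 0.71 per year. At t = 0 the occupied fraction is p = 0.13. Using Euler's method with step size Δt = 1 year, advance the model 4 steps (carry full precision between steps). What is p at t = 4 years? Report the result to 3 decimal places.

Update rule: p ← p + [c·p·(1−p) − e·p]·Δt with Δt = 1.
t = 1: p = 0.13000 + (+0.02193) = 0.15193
t = 2: p = 0.15193 + (+0.02227) = 0.17420
t = 3: p = 0.17420 + (+0.02161) = 0.19581
t = 4: p = 0.19581 + (+0.02002) = 0.21583

0.216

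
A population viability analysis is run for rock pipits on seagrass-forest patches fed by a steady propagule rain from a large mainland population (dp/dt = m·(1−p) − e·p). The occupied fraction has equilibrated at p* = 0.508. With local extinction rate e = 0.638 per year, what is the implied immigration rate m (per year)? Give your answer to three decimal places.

At equilibrium m(1−p*) = e·p*, so m = e·p*/(1−p*).
m = 0.638 × 0.508 / 0.4920 = 0.3241/0.4920 = 0.6587.

0.659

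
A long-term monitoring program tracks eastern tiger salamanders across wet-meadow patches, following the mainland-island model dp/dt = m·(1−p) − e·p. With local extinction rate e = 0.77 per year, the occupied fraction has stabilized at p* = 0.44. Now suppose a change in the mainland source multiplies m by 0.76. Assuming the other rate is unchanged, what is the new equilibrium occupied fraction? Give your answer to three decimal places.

Balance m(1−p*) = e·p* gives m = e·p*/(1−p*) = 0.77×0.44000/0.56000 = 0.60500.
New p* = m/(m+e) = 0.45980/(0.45980+0.77000) = 0.37388.

0.374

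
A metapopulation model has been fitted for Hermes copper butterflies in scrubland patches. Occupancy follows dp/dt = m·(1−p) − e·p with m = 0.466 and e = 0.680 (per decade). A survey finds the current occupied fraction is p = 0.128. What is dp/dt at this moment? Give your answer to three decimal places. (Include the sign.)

Colonization term: m·(1−p) = 0.466×0.8720 = 0.40635.
Extinction term: e·p = 0.08704.
dp/dt = 0.40635 − 0.08704 = 0.31931.

0.319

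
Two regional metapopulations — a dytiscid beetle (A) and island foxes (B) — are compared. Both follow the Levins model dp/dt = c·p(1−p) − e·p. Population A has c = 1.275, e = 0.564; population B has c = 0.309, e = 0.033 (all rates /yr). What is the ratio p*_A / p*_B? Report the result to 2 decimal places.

A: p*_A = 1 − 0.564/1.275 = 0.5576.
B: p*_B = 1 − 0.033/0.309 = 0.8932.
p*_A / p*_B = 0.5576/0.8932 = 0.6243.

0.62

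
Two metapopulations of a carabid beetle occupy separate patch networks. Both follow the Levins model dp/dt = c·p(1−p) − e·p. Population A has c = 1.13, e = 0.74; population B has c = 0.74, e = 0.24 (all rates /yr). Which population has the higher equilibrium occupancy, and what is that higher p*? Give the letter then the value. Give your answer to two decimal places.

A: p*_A = 1 − 0.74/1.13 = 0.3451.
B: p*_B = 1 − 0.24/0.74 = 0.6757.
B is higher at 0.6757.

B, 0.68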